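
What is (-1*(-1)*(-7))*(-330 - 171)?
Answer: 3507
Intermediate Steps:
(-1*(-1)*(-7))*(-330 - 171) = (1*(-7))*(-501) = -7*(-501) = 3507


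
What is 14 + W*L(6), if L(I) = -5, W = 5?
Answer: -11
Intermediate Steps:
14 + W*L(6) = 14 + 5*(-5) = 14 - 25 = -11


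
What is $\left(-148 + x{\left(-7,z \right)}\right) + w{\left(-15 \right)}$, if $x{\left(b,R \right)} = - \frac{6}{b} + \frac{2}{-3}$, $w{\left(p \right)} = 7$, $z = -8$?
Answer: $- \frac{2957}{21} \approx -140.81$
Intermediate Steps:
$x{\left(b,R \right)} = - \frac{2}{3} - \frac{6}{b}$ ($x{\left(b,R \right)} = - \frac{6}{b} + 2 \left(- \frac{1}{3}\right) = - \frac{6}{b} - \frac{2}{3} = - \frac{2}{3} - \frac{6}{b}$)
$\left(-148 + x{\left(-7,z \right)}\right) + w{\left(-15 \right)} = \left(-148 - \left(\frac{2}{3} + \frac{6}{-7}\right)\right) + 7 = \left(-148 - - \frac{4}{21}\right) + 7 = \left(-148 + \left(- \frac{2}{3} + \frac{6}{7}\right)\right) + 7 = \left(-148 + \frac{4}{21}\right) + 7 = - \frac{3104}{21} + 7 = - \frac{2957}{21}$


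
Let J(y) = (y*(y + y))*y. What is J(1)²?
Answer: 4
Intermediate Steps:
J(y) = 2*y³ (J(y) = (y*(2*y))*y = (2*y²)*y = 2*y³)
J(1)² = (2*1³)² = (2*1)² = 2² = 4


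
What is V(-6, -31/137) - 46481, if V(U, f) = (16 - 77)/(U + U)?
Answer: -557711/12 ≈ -46476.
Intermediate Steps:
V(U, f) = -61/(2*U) (V(U, f) = -61*1/(2*U) = -61/(2*U))
V(-6, -31/137) - 46481 = -61/2/(-6) - 46481 = -61/2*(-1/6) - 46481 = 61/12 - 46481 = -557711/12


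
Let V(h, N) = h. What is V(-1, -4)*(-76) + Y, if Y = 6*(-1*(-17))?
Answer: 178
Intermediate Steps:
Y = 102 (Y = 6*17 = 102)
V(-1, -4)*(-76) + Y = -1*(-76) + 102 = 76 + 102 = 178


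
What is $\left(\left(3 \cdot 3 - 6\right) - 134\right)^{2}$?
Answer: $17161$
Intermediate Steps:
$\left(\left(3 \cdot 3 - 6\right) - 134\right)^{2} = \left(\left(9 - 6\right) - 134\right)^{2} = \left(3 - 134\right)^{2} = \left(-131\right)^{2} = 17161$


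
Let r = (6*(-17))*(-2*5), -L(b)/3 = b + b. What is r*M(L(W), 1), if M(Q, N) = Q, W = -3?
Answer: 18360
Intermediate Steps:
L(b) = -6*b (L(b) = -3*(b + b) = -6*b)
r = 1020 (r = -102*(-10) = 1020)
r*M(L(W), 1) = 1020*(-6*(-3)) = 1020*18 = 18360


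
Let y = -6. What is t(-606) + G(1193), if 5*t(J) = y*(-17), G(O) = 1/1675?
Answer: 34171/1675 ≈ 20.401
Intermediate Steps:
G(O) = 1/1675
t(J) = 102/5 (t(J) = (-6*(-17))/5 = (1/5)*102 = 102/5)
t(-606) + G(1193) = 102/5 + 1/1675 = 34171/1675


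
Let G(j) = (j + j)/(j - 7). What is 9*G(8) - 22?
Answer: 122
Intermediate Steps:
G(j) = 2*j/(-7 + j) (G(j) = (2*j)/(-7 + j) = 2*j/(-7 + j))
9*G(8) - 22 = 9*(2*8/(-7 + 8)) - 22 = 9*(2*8/1) - 22 = 9*(2*8*1) - 22 = 9*16 - 22 = 144 - 22 = 122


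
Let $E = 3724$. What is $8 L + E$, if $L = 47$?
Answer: $4100$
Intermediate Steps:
$8 L + E = 8 \cdot 47 + 3724 = 376 + 3724 = 4100$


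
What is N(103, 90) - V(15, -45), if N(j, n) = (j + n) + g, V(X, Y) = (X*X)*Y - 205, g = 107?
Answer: 10630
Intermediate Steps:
V(X, Y) = -205 + Y*X² (V(X, Y) = X²*Y - 205 = Y*X² - 205 = -205 + Y*X²)
N(j, n) = 107 + j + n (N(j, n) = (j + n) + 107 = 107 + j + n)
N(103, 90) - V(15, -45) = (107 + 103 + 90) - (-205 - 45*15²) = 300 - (-205 - 45*225) = 300 - (-205 - 10125) = 300 - 1*(-10330) = 300 + 10330 = 10630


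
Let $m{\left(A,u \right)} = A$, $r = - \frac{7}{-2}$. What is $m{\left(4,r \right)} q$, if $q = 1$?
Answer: $4$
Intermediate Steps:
$r = \frac{7}{2}$ ($r = \left(-7\right) \left(- \frac{1}{2}\right) = \frac{7}{2} \approx 3.5$)
$m{\left(4,r \right)} q = 4 \cdot 1 = 4$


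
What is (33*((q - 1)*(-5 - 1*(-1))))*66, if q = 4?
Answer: -26136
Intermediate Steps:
(33*((q - 1)*(-5 - 1*(-1))))*66 = (33*((4 - 1)*(-5 - 1*(-1))))*66 = (33*(3*(-5 + 1)))*66 = (33*(3*(-4)))*66 = (33*(-12))*66 = -396*66 = -26136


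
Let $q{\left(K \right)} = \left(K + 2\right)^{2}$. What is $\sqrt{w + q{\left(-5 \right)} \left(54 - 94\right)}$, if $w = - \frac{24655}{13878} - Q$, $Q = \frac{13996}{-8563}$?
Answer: $\frac{i \sqrt{565115230407996282}}{39612438} \approx 18.977 i$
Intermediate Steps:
$Q = - \frac{13996}{8563}$ ($Q = 13996 \left(- \frac{1}{8563}\right) = - \frac{13996}{8563} \approx -1.6345$)
$q{\left(K \right)} = \left(2 + K\right)^{2}$
$w = - \frac{16884277}{118837314}$ ($w = - \frac{24655}{13878} - - \frac{13996}{8563} = \left(-24655\right) \frac{1}{13878} + \frac{13996}{8563} = - \frac{24655}{13878} + \frac{13996}{8563} = - \frac{16884277}{118837314} \approx -0.14208$)
$\sqrt{w + q{\left(-5 \right)} \left(54 - 94\right)} = \sqrt{- \frac{16884277}{118837314} + \left(2 - 5\right)^{2} \left(54 - 94\right)} = \sqrt{- \frac{16884277}{118837314} + \left(-3\right)^{2} \left(-40\right)} = \sqrt{- \frac{16884277}{118837314} + 9 \left(-40\right)} = \sqrt{- \frac{16884277}{118837314} - 360} = \sqrt{- \frac{42798317317}{118837314}} = \frac{i \sqrt{565115230407996282}}{39612438}$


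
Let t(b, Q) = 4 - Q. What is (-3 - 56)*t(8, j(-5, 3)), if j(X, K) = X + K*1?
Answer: -354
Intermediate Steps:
j(X, K) = K + X (j(X, K) = X + K = K + X)
(-3 - 56)*t(8, j(-5, 3)) = (-3 - 56)*(4 - (3 - 5)) = -59*(4 - 1*(-2)) = -59*(4 + 2) = -59*6 = -354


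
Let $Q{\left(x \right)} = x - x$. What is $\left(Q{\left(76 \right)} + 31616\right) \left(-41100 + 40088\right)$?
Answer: $-31995392$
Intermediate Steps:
$Q{\left(x \right)} = 0$
$\left(Q{\left(76 \right)} + 31616\right) \left(-41100 + 40088\right) = \left(0 + 31616\right) \left(-41100 + 40088\right) = 31616 \left(-1012\right) = -31995392$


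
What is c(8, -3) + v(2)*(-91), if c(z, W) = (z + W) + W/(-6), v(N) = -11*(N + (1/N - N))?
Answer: 506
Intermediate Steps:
v(N) = -11/N (v(N) = -11*(N + (1/N - N)) = -11/N)
c(z, W) = z + 5*W/6 (c(z, W) = (W + z) + W*(-1/6) = (W + z) - W/6 = z + 5*W/6)
c(8, -3) + v(2)*(-91) = (8 + (5/6)*(-3)) - 11/2*(-91) = (8 - 5/2) - 11*1/2*(-91) = 11/2 - 11/2*(-91) = 11/2 + 1001/2 = 506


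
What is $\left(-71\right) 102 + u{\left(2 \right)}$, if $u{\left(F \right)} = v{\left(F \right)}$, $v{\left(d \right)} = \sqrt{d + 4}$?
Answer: $-7242 + \sqrt{6} \approx -7239.5$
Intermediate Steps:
$v{\left(d \right)} = \sqrt{4 + d}$
$u{\left(F \right)} = \sqrt{4 + F}$
$\left(-71\right) 102 + u{\left(2 \right)} = \left(-71\right) 102 + \sqrt{4 + 2} = -7242 + \sqrt{6}$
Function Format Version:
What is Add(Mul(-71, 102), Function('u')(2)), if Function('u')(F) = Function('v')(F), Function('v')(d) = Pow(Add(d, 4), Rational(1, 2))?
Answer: Add(-7242, Pow(6, Rational(1, 2))) ≈ -7239.5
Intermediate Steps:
Function('v')(d) = Pow(Add(4, d), Rational(1, 2))
Function('u')(F) = Pow(Add(4, F), Rational(1, 2))
Add(Mul(-71, 102), Function('u')(2)) = Add(Mul(-71, 102), Pow(Add(4, 2), Rational(1, 2))) = Add(-7242, Pow(6, Rational(1, 2)))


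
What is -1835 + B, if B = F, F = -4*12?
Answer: -1883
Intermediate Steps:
F = -48
B = -48
-1835 + B = -1835 - 48 = -1883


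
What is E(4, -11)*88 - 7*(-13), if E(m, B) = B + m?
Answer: -525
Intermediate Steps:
E(4, -11)*88 - 7*(-13) = (-11 + 4)*88 - 7*(-13) = -7*88 + 91 = -616 + 91 = -525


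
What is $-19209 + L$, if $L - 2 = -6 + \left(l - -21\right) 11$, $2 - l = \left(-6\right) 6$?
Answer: $-18564$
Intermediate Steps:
$l = 38$ ($l = 2 - \left(-6\right) 6 = 2 - -36 = 2 + 36 = 38$)
$L = 645$ ($L = 2 - \left(6 - \left(38 - -21\right) 11\right) = 2 - \left(6 - \left(38 + 21\right) 11\right) = 2 + \left(-6 + 59 \cdot 11\right) = 2 + \left(-6 + 649\right) = 2 + 643 = 645$)
$-19209 + L = -19209 + 645 = -18564$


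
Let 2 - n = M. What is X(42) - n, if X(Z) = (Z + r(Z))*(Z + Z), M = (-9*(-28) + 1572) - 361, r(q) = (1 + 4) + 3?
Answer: 5661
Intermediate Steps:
r(q) = 8 (r(q) = 5 + 3 = 8)
M = 1463 (M = (252 + 1572) - 361 = 1824 - 361 = 1463)
n = -1461 (n = 2 - 1*1463 = 2 - 1463 = -1461)
X(Z) = 2*Z*(8 + Z) (X(Z) = (Z + 8)*(Z + Z) = (8 + Z)*(2*Z) = 2*Z*(8 + Z))
X(42) - n = 2*42*(8 + 42) - 1*(-1461) = 2*42*50 + 1461 = 4200 + 1461 = 5661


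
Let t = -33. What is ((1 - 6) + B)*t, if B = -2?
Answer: 231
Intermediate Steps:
((1 - 6) + B)*t = ((1 - 6) - 2)*(-33) = (-5 - 2)*(-33) = -7*(-33) = 231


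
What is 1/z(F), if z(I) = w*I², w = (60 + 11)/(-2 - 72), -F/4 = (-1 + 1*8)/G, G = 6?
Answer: -333/6958 ≈ -0.047859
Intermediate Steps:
F = -14/3 (F = -4*(-1 + 1*8)/6 = -4*(-1 + 8)/6 = -28/6 = -4*7/6 = -14/3 ≈ -4.6667)
w = -71/74 (w = 71/(-74) = 71*(-1/74) = -71/74 ≈ -0.95946)
z(I) = -71*I²/74
1/z(F) = 1/(-71*(-14/3)²/74) = 1/(-71/74*196/9) = 1/(-6958/333) = -333/6958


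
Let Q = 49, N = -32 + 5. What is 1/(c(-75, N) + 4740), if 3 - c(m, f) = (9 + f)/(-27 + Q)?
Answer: 11/52182 ≈ 0.00021080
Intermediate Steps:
N = -27
c(m, f) = 57/22 - f/22 (c(m, f) = 3 - (9 + f)/(-27 + 49) = 3 - (9 + f)/22 = 3 - (9/22 + f/22) = 3 + (-9/22 - f/22) = 57/22 - f/22)
1/(c(-75, N) + 4740) = 1/((57/22 - 1/22*(-27)) + 4740) = 1/((57/22 + 27/22) + 4740) = 1/(42/11 + 4740) = 1/(52182/11) = 11/52182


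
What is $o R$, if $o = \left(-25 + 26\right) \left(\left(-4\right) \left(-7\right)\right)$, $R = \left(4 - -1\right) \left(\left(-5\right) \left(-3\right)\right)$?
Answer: $2100$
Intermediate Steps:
$R = 75$ ($R = \left(4 + 1\right) 15 = 5 \cdot 15 = 75$)
$o = 28$ ($o = 1 \cdot 28 = 28$)
$o R = 28 \cdot 75 = 2100$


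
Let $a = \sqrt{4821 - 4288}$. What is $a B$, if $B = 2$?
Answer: $2 \sqrt{533} \approx 46.174$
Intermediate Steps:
$a = \sqrt{533} \approx 23.087$
$a B = \sqrt{533} \cdot 2 = 2 \sqrt{533}$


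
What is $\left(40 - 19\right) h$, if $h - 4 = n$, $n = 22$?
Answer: $546$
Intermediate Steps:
$h = 26$ ($h = 4 + 22 = 26$)
$\left(40 - 19\right) h = \left(40 - 19\right) 26 = 21 \cdot 26 = 546$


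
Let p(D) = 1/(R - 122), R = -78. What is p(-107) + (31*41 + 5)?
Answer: 255199/200 ≈ 1276.0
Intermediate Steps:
p(D) = -1/200 (p(D) = 1/(-78 - 122) = 1/(-200) = -1/200)
p(-107) + (31*41 + 5) = -1/200 + (31*41 + 5) = -1/200 + (1271 + 5) = -1/200 + 1276 = 255199/200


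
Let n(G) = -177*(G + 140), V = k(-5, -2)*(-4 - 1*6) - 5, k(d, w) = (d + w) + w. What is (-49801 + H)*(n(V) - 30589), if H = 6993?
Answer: 3014282512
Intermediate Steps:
k(d, w) = d + 2*w
V = 85 (V = (-5 + 2*(-2))*(-4 - 1*6) - 5 = (-5 - 4)*(-4 - 6) - 5 = -9*(-10) - 5 = 90 - 5 = 85)
n(G) = -24780 - 177*G (n(G) = -177*(140 + G) = -24780 - 177*G)
(-49801 + H)*(n(V) - 30589) = (-49801 + 6993)*((-24780 - 177*85) - 30589) = -42808*((-24780 - 15045) - 30589) = -42808*(-39825 - 30589) = -42808*(-70414) = 3014282512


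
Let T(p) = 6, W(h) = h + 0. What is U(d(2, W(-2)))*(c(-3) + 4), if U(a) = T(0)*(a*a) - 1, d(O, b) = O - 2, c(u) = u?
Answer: -1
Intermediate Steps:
W(h) = h
d(O, b) = -2 + O
U(a) = -1 + 6*a² (U(a) = 6*(a*a) - 1 = 6*a² - 1 = -1 + 6*a²)
U(d(2, W(-2)))*(c(-3) + 4) = (-1 + 6*(-2 + 2)²)*(-3 + 4) = (-1 + 6*0²)*1 = (-1 + 6*0)*1 = (-1 + 0)*1 = -1*1 = -1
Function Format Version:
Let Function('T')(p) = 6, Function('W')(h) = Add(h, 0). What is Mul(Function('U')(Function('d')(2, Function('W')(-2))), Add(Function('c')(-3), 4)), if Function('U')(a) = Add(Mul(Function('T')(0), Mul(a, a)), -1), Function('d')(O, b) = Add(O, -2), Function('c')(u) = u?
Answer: -1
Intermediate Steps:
Function('W')(h) = h
Function('d')(O, b) = Add(-2, O)
Function('U')(a) = Add(-1, Mul(6, Pow(a, 2))) (Function('U')(a) = Add(Mul(6, Mul(a, a)), -1) = Add(Mul(6, Pow(a, 2)), -1) = Add(-1, Mul(6, Pow(a, 2))))
Mul(Function('U')(Function('d')(2, Function('W')(-2))), Add(Function('c')(-3), 4)) = Mul(Add(-1, Mul(6, Pow(Add(-2, 2), 2))), Add(-3, 4)) = Mul(Add(-1, Mul(6, Pow(0, 2))), 1) = Mul(Add(-1, Mul(6, 0)), 1) = Mul(Add(-1, 0), 1) = Mul(-1, 1) = -1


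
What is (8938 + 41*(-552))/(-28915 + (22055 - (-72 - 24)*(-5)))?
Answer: 6847/3670 ≈ 1.8657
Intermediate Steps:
(8938 + 41*(-552))/(-28915 + (22055 - (-72 - 24)*(-5))) = (8938 - 22632)/(-28915 + (22055 - (-96)*(-5))) = -13694/(-28915 + (22055 - 1*480)) = -13694/(-28915 + (22055 - 480)) = -13694/(-28915 + 21575) = -13694/(-7340) = -13694*(-1/7340) = 6847/3670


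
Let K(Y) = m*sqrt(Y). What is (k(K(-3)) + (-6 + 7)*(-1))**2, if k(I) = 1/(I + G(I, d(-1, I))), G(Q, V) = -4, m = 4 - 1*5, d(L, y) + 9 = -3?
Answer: 2*(-11*I + 5*sqrt(3))/(-13*I + 8*sqrt(3)) ≈ 1.4571 - 0.2207*I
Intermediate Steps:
d(L, y) = -12 (d(L, y) = -9 - 3 = -12)
m = -1 (m = 4 - 5 = -1)
K(Y) = -sqrt(Y)
k(I) = 1/(-4 + I) (k(I) = 1/(I - 4) = 1/(-4 + I))
(k(K(-3)) + (-6 + 7)*(-1))**2 = (1/(-4 - sqrt(-3)) + (-6 + 7)*(-1))**2 = (1/(-4 - I*sqrt(3)) + 1*(-1))**2 = (1/(-4 - I*sqrt(3)) - 1)**2 = (-1 + 1/(-4 - I*sqrt(3)))**2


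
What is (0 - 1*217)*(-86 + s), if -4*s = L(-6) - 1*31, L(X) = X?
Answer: 66619/4 ≈ 16655.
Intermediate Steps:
s = 37/4 (s = -(-6 - 1*31)/4 = -(-6 - 31)/4 = -1/4*(-37) = 37/4 ≈ 9.2500)
(0 - 1*217)*(-86 + s) = (0 - 1*217)*(-86 + 37/4) = (0 - 217)*(-307/4) = -217*(-307/4) = 66619/4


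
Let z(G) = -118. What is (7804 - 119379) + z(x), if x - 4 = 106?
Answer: -111693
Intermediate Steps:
x = 110 (x = 4 + 106 = 110)
(7804 - 119379) + z(x) = (7804 - 119379) - 118 = -111575 - 118 = -111693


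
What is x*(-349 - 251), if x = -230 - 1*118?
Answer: 208800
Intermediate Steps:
x = -348 (x = -230 - 118 = -348)
x*(-349 - 251) = -348*(-349 - 251) = -348*(-600) = 208800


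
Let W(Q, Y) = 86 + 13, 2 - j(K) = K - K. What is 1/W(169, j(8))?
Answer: 1/99 ≈ 0.010101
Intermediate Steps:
j(K) = 2 (j(K) = 2 - (K - K) = 2 - 1*0 = 2 + 0 = 2)
W(Q, Y) = 99
1/W(169, j(8)) = 1/99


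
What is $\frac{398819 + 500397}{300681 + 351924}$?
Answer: $\frac{899216}{652605} \approx 1.3779$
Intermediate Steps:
$\frac{398819 + 500397}{300681 + 351924} = \frac{899216}{652605}$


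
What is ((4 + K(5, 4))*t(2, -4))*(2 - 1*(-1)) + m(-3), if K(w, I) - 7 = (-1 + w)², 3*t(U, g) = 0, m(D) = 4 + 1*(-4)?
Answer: 0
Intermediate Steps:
m(D) = 0 (m(D) = 4 - 4 = 0)
t(U, g) = 0 (t(U, g) = (⅓)*0 = 0)
K(w, I) = 7 + (-1 + w)²
((4 + K(5, 4))*t(2, -4))*(2 - 1*(-1)) + m(-3) = ((4 + (7 + (-1 + 5)²))*0)*(2 - 1*(-1)) + 0 = ((4 + (7 + 4²))*0)*(2 + 1) + 0 = ((4 + (7 + 16))*0)*3 + 0 = ((4 + 23)*0)*3 + 0 = (27*0)*3 + 0 = 0*3 + 0 = 0 + 0 = 0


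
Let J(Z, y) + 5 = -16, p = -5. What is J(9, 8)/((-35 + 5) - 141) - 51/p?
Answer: 2942/285 ≈ 10.323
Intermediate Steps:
J(Z, y) = -21 (J(Z, y) = -5 - 16 = -21)
J(9, 8)/((-35 + 5) - 141) - 51/p = -21/((-35 + 5) - 141) - 51/(-5) = -21/(-30 - 141) - 51*(-⅕) = -21/(-171) + 51/5 = -21*(-1/171) + 51/5 = 7/57 + 51/5 = 2942/285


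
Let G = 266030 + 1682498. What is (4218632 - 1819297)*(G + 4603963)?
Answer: 15721620993485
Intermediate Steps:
G = 1948528
(4218632 - 1819297)*(G + 4603963) = (4218632 - 1819297)*(1948528 + 4603963) = 2399335*6552491 = 15721620993485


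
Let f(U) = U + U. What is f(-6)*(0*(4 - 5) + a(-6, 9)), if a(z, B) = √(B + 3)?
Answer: -24*√3 ≈ -41.569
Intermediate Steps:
f(U) = 2*U
a(z, B) = √(3 + B)
f(-6)*(0*(4 - 5) + a(-6, 9)) = (2*(-6))*(0*(4 - 5) + √(3 + 9)) = -12*(0*(-1) + √12) = -12*(0 + 2*√3) = -24*√3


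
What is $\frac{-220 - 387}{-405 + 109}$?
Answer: $\frac{607}{296} \approx 2.0507$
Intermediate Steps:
$\frac{-220 - 387}{-405 + 109} = - \frac{607}{-296} = \left(-607\right) \left(- \frac{1}{296}\right) = \frac{607}{296}$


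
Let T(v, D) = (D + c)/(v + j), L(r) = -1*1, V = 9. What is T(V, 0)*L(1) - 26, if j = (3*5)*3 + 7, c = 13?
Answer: -1599/61 ≈ -26.213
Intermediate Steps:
L(r) = -1
j = 52 (j = 15*3 + 7 = 45 + 7 = 52)
T(v, D) = (13 + D)/(52 + v) (T(v, D) = (D + 13)/(v + 52) = (13 + D)/(52 + v))
T(V, 0)*L(1) - 26 = ((13 + 0)/(52 + 9))*(-1) - 26 = (13/61)*(-1) - 26 = -13/61 - 26 = -1599/61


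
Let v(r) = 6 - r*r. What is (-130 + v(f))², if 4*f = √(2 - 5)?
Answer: 3924361/256 ≈ 15330.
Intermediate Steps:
f = I*√3/4 (f = √(2 - 5)/4 = √(-3)/4 = (I*√3)/4 = I*√3/4 ≈ 0.43301*I)
v(r) = 6 - r²
(-130 + v(f))² = (-130 + (6 - (I*√3/4)²))² = (-130 + (6 - 1*(-3/16)))² = (-130 + (6 + 3/16))² = (-130 + 99/16)² = (-1981/16)² = 3924361/256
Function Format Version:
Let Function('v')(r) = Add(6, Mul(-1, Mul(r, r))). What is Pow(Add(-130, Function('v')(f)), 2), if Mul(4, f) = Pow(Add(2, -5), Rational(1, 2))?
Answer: Rational(3924361, 256) ≈ 15330.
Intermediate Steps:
f = Mul(Rational(1, 4), I, Pow(3, Rational(1, 2))) (f = Mul(Rational(1, 4), Pow(Add(2, -5), Rational(1, 2))) = Mul(Rational(1, 4), Pow(-3, Rational(1, 2))) = Mul(Rational(1, 4), Mul(I, Pow(3, Rational(1, 2)))) = Mul(Rational(1, 4), I, Pow(3, Rational(1, 2))) ≈ Mul(0.43301, I))
Function('v')(r) = Add(6, Mul(-1, Pow(r, 2)))
Pow(Add(-130, Function('v')(f)), 2) = Pow(Add(-130, Add(6, Mul(-1, Pow(Mul(Rational(1, 4), I, Pow(3, Rational(1, 2))), 2)))), 2) = Pow(Add(-130, Add(6, Mul(-1, Rational(-3, 16)))), 2) = Pow(Add(-130, Add(6, Rational(3, 16))), 2) = Pow(Add(-130, Rational(99, 16)), 2) = Pow(Rational(-1981, 16), 2) = Rational(3924361, 256)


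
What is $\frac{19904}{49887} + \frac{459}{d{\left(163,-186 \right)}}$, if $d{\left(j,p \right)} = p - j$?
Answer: $- \frac{15951637}{17410563} \approx -0.9162$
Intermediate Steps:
$\frac{19904}{49887} + \frac{459}{d{\left(163,-186 \right)}} = \frac{19904}{49887} + \frac{459}{-186 - 163} = 19904 \cdot \frac{1}{49887} + \frac{459}{-186 - 163} = \frac{19904}{49887} + \frac{459}{-349} = \frac{19904}{49887} + 459 \left(- \frac{1}{349}\right) = \frac{19904}{49887} - \frac{459}{349} = - \frac{15951637}{17410563}$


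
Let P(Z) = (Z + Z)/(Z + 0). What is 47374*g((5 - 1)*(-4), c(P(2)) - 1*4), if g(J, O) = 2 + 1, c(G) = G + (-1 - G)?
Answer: 142122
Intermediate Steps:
P(Z) = 2 (P(Z) = (2*Z)/Z = 2)
c(G) = -1
g(J, O) = 3
47374*g((5 - 1)*(-4), c(P(2)) - 1*4) = 47374*3 = 142122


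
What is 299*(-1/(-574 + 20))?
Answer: 299/554 ≈ 0.53971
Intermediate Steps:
299*(-1/(-574 + 20)) = 299*(-1/(-554)) = 299*(-1*(-1/554)) = 299*(1/554) = 299/554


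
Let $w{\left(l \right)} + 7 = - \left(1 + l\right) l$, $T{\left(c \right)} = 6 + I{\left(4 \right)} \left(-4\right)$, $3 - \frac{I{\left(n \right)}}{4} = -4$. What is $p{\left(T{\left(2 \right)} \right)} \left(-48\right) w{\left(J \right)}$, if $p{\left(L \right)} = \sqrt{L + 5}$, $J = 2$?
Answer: $624 i \sqrt{101} \approx 6271.1 i$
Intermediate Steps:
$I{\left(n \right)} = 28$ ($I{\left(n \right)} = 12 - -16 = 12 + 16 = 28$)
$T{\left(c \right)} = -106$ ($T{\left(c \right)} = 6 + 28 \left(-4\right) = 6 - 112 = -106$)
$p{\left(L \right)} = \sqrt{5 + L}$
$w{\left(l \right)} = -7 - l \left(1 + l\right)$ ($w{\left(l \right)} = -7 - \left(1 + l\right) l = -7 - l \left(1 + l\right)$)
$p{\left(T{\left(2 \right)} \right)} \left(-48\right) w{\left(J \right)} = \sqrt{5 - 106} \left(-48\right) \left(-7 - 2 - 2^{2}\right) = \sqrt{-101} \left(-48\right) \left(-7 - 2 - 4\right) = i \sqrt{101} \left(-48\right) \left(-7 - 2 - 4\right) = - 48 i \sqrt{101} \left(-13\right) = 624 i \sqrt{101}$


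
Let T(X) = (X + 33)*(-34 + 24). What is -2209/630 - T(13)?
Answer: 287591/630 ≈ 456.49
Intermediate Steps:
T(X) = -330 - 10*X (T(X) = (33 + X)*(-10) = -330 - 10*X)
-2209/630 - T(13) = -2209/630 - (-330 - 10*13) = -2209*1/630 - (-330 - 130) = -2209/630 - 1*(-460) = -2209/630 + 460 = 287591/630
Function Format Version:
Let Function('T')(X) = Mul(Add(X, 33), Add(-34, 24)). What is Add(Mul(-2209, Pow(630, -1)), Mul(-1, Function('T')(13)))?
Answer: Rational(287591, 630) ≈ 456.49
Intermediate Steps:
Function('T')(X) = Add(-330, Mul(-10, X)) (Function('T')(X) = Mul(Add(33, X), -10) = Add(-330, Mul(-10, X)))
Add(Mul(-2209, Pow(630, -1)), Mul(-1, Function('T')(13))) = Add(Mul(-2209, Pow(630, -1)), Mul(-1, Add(-330, Mul(-10, 13)))) = Add(Mul(-2209, Rational(1, 630)), Mul(-1, Add(-330, -130))) = Add(Rational(-2209, 630), Mul(-1, -460)) = Add(Rational(-2209, 630), 460) = Rational(287591, 630)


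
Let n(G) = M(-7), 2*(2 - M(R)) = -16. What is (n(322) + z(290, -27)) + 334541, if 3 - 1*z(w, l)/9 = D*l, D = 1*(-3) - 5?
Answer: 332634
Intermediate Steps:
M(R) = 10 (M(R) = 2 - ½*(-16) = 2 + 8 = 10)
n(G) = 10
D = -8 (D = -3 - 5 = -8)
z(w, l) = 27 + 72*l (z(w, l) = 27 - (-72)*l = 27 + 72*l)
(n(322) + z(290, -27)) + 334541 = (10 + (27 + 72*(-27))) + 334541 = (10 + (27 - 1944)) + 334541 = (10 - 1917) + 334541 = -1907 + 334541 = 332634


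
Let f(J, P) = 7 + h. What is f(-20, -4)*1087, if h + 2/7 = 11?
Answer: 134788/7 ≈ 19255.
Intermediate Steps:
h = 75/7 (h = -2/7 + 11 = 75/7 ≈ 10.714)
f(J, P) = 124/7 (f(J, P) = 7 + 75/7 = 124/7)
f(-20, -4)*1087 = (124/7)*1087 = 134788/7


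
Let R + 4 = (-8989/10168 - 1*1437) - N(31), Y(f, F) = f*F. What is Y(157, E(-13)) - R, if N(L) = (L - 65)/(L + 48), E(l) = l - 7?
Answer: -1364394709/803272 ≈ -1698.5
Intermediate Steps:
E(l) = -7 + l
Y(f, F) = F*f
N(L) = (-65 + L)/(48 + L)
R = -1157879371/803272 (R = -4 + ((-8989/10168 - 1*1437) - (-65 + 31)/(48 + 31)) = -4 + ((-8989*1/10168 - 1437) - (-34)/79) = -4 + ((-8989/10168 - 1437) - (-34)/79) = -4 + (-14620405/10168 - 1*(-34/79)) = -4 + (-14620405/10168 + 34/79) = -4 - 1154666283/803272 = -1157879371/803272 ≈ -1441.5)
Y(157, E(-13)) - R = (-7 - 13)*157 - 1*(-1157879371/803272) = -20*157 + 1157879371/803272 = -3140 + 1157879371/803272 = -1364394709/803272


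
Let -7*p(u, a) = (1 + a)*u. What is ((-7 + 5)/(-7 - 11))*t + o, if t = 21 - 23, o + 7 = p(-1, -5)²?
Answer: -3041/441 ≈ -6.8957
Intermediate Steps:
p(u, a) = -u*(1 + a)/7 (p(u, a) = -(1 + a)*u/7 = -u*(1 + a)/7)
o = -327/49 (o = -7 + (-⅐*(-1)*(1 - 5))² = -7 + (-⅐*(-1)*(-4))² = -7 + (-4/7)² = -7 + 16/49 = -327/49 ≈ -6.6735)
t = -2
((-7 + 5)/(-7 - 11))*t + o = ((-7 + 5)/(-7 - 11))*(-2) - 327/49 = -2/(-18)*(-2) - 327/49 = -2*(-1/18)*(-2) - 327/49 = (⅑)*(-2) - 327/49 = -2/9 - 327/49 = -3041/441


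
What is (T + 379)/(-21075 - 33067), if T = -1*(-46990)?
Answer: -47369/54142 ≈ -0.87490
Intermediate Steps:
T = 46990
(T + 379)/(-21075 - 33067) = (46990 + 379)/(-21075 - 33067) = 47369/(-54142) = 47369*(-1/54142) = -47369/54142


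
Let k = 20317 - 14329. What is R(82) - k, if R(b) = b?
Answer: -5906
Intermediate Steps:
k = 5988
R(82) - k = 82 - 1*5988 = 82 - 5988 = -5906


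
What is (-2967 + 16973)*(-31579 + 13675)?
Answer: -250763424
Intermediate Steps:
(-2967 + 16973)*(-31579 + 13675) = 14006*(-17904) = -250763424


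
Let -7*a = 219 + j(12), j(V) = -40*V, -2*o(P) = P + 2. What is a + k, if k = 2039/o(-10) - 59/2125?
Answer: 32546973/59500 ≈ 547.01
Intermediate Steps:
o(P) = -1 - P/2 (o(P) = -(P + 2)/2 = -(2 + P)/2 = -1 - P/2)
a = 261/7 (a = -(219 - 40*12)/7 = -(219 - 480)/7 = -⅐*(-261) = 261/7 ≈ 37.286)
k = 4332639/8500 (k = 2039/(-1 - ½*(-10)) - 59/2125 = 2039/(-1 + 5) - 59*1/2125 = 2039/4 - 59/2125 = 4332639/8500 ≈ 509.72)
a + k = 261/7 + 4332639/8500 = 32546973/59500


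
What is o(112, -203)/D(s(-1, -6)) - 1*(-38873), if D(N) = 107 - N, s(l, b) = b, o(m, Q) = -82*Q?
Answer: 4409295/113 ≈ 39020.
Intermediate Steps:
o(112, -203)/D(s(-1, -6)) - 1*(-38873) = (-82*(-203))/(107 - 1*(-6)) - 1*(-38873) = 16646/(107 + 6) + 38873 = 16646/113 + 38873 = 4409295/113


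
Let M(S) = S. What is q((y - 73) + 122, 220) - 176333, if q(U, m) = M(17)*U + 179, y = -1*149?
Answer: -177854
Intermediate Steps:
y = -149
q(U, m) = 179 + 17*U (q(U, m) = 17*U + 179 = 179 + 17*U)
q((y - 73) + 122, 220) - 176333 = (179 + 17*((-149 - 73) + 122)) - 176333 = (179 + 17*(-222 + 122)) - 176333 = (179 + 17*(-100)) - 176333 = (179 - 1700) - 176333 = -1521 - 176333 = -177854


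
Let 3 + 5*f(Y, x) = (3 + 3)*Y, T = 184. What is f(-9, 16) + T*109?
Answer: 100223/5 ≈ 20045.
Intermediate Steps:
f(Y, x) = -3/5 + 6*Y/5 (f(Y, x) = -3/5 + ((3 + 3)*Y)/5 = -3/5 + (6*Y)/5 = -3/5 + 6*Y/5)
f(-9, 16) + T*109 = (-3/5 + (6/5)*(-9)) + 184*109 = (-3/5 - 54/5) + 20056 = -57/5 + 20056 = 100223/5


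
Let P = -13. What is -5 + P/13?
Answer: -6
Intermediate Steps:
-5 + P/13 = -5 - 13/13 = -5 - 13*1/13 = -5 - 1 = -6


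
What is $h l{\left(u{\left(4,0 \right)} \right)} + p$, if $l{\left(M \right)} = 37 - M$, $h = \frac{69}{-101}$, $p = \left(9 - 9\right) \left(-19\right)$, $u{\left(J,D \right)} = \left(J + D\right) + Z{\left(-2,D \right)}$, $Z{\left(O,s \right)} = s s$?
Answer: $- \frac{2277}{101} \approx -22.545$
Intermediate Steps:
$Z{\left(O,s \right)} = s^{2}$
$u{\left(J,D \right)} = D + J + D^{2}$ ($u{\left(J,D \right)} = \left(J + D\right) + D^{2} = \left(D + J\right) + D^{2} = D + J + D^{2}$)
$p = 0$ ($p = 0 \left(-19\right) = 0$)
$h = - \frac{69}{101}$ ($h = 69 \left(- \frac{1}{101}\right) = - \frac{69}{101} \approx -0.68317$)
$h l{\left(u{\left(4,0 \right)} \right)} + p = - \frac{69 \left(37 - \left(0 + 4 + 0^{2}\right)\right)}{101} + 0 = - \frac{69 \left(37 - \left(0 + 4 + 0\right)\right)}{101} + 0 = - \frac{69 \left(37 - 4\right)}{101} + 0 = \left(- \frac{69}{101}\right) 33 + 0 = - \frac{2277}{101} + 0 = - \frac{2277}{101}$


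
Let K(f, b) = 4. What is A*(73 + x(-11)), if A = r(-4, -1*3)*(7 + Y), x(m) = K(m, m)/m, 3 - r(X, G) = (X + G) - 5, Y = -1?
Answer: 71910/11 ≈ 6537.3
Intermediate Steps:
r(X, G) = 8 - G - X (r(X, G) = 3 - ((X + G) - 5) = 3 - ((G + X) - 5) = 3 - (-5 + G + X) = 3 + (5 - G - X) = 8 - G - X)
x(m) = 4/m
A = 90 (A = (8 - (-1)*3 - 1*(-4))*(7 - 1) = (8 - 1*(-3) + 4)*6 = (8 + 3 + 4)*6 = 15*6 = 90)
A*(73 + x(-11)) = 90*(73 + 4/(-11)) = 90*(73 + 4*(-1/11)) = 90*(73 - 4/11) = 90*(799/11) = 71910/11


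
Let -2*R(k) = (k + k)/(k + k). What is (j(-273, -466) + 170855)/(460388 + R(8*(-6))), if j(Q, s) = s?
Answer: 340778/920775 ≈ 0.37010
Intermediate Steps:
R(k) = -½ (R(k) = -(k + k)/(2*(k + k)) = -2*k/(2*(2*k)) = -2*k*1/(2*k)/2 = -½*1 = -½)
(j(-273, -466) + 170855)/(460388 + R(8*(-6))) = (-466 + 170855)/(460388 - ½) = 170389/(920775/2) = 170389*(2/920775) = 340778/920775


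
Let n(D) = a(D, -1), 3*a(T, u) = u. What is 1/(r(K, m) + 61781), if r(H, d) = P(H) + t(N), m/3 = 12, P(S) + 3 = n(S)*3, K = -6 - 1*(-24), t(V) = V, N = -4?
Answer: 1/61773 ≈ 1.6188e-5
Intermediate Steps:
a(T, u) = u/3
n(D) = -⅓ (n(D) = (⅓)*(-1) = -⅓)
K = 18 (K = -6 + 24 = 18)
P(S) = -4 (P(S) = -3 - ⅓*3 = -3 - 1 = -4)
m = 36 (m = 3*12 = 36)
r(H, d) = -8 (r(H, d) = -4 - 4 = -8)
1/(r(K, m) + 61781) = 1/(-8 + 61781) = 1/61773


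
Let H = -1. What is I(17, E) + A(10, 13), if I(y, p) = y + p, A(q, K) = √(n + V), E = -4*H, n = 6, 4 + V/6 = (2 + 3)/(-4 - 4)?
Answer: 21 + I*√87/2 ≈ 21.0 + 4.6637*I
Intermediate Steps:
V = -111/4 (V = -24 + 6*((2 + 3)/(-4 - 4)) = -24 + 6*(5/(-8)) = -24 + 6*(5*(-⅛)) = -24 + 6*(-5/8) = -24 - 15/4 = -111/4 ≈ -27.750)
E = 4 (E = -4*(-1) = 4)
A(q, K) = I*√87/2 (A(q, K) = √(6 - 111/4) = √(-87/4) = I*√87/2)
I(y, p) = p + y
I(17, E) + A(10, 13) = (4 + 17) + I*√87/2 = 21 + I*√87/2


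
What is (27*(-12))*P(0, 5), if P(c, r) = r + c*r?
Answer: -1620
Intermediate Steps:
(27*(-12))*P(0, 5) = (27*(-12))*(5*(1 + 0)) = -1620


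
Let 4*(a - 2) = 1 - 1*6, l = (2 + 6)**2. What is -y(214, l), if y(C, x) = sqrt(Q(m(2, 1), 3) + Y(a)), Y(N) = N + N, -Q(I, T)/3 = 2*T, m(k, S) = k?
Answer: -I*sqrt(66)/2 ≈ -4.062*I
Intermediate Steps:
l = 64 (l = 8**2 = 64)
Q(I, T) = -6*T
a = 3/4 (a = 2 + (1 - 1*6)/4 = 2 + (1 - 6)/4 = 2 + (1/4)*(-5) = 2 - 5/4 = 3/4 ≈ 0.75000)
Y(N) = 2*N
y(C, x) = I*sqrt(66)/2 (y(C, x) = sqrt(-6*3 + 2*(3/4)) = sqrt(-18 + 3/2) = sqrt(-33/2) = I*sqrt(66)/2)
-y(214, l) = -I*sqrt(66)/2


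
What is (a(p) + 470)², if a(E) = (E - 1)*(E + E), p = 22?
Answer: 1943236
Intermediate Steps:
a(E) = 2*E*(-1 + E) (a(E) = (-1 + E)*(2*E) = 2*E*(-1 + E))
(a(p) + 470)² = (2*22*(-1 + 22) + 470)² = (2*22*21 + 470)² = (924 + 470)² = 1394² = 1943236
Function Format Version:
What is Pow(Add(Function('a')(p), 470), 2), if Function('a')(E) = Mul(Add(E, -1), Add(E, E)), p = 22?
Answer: 1943236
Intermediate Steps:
Function('a')(E) = Mul(2, E, Add(-1, E)) (Function('a')(E) = Mul(Add(-1, E), Mul(2, E)) = Mul(2, E, Add(-1, E)))
Pow(Add(Function('a')(p), 470), 2) = Pow(Add(Mul(2, 22, Add(-1, 22)), 470), 2) = Pow(Add(Mul(2, 22, 21), 470), 2) = Pow(Add(924, 470), 2) = Pow(1394, 2) = 1943236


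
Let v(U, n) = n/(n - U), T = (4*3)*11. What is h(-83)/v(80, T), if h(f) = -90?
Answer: -390/11 ≈ -35.455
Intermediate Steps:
T = 132 (T = 12*11 = 132)
h(-83)/v(80, T) = -90/(132/(132 - 1*80)) = -90/(132/(132 - 80)) = -90/(132/52) = -90/(132*(1/52)) = -90/33/13 = -90*13/33 = -390/11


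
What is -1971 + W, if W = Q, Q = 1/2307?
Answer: -4547096/2307 ≈ -1971.0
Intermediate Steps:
Q = 1/2307 ≈ 0.00043346
W = 1/2307 ≈ 0.00043346
-1971 + W = -1971 + 1/2307 = -4547096/2307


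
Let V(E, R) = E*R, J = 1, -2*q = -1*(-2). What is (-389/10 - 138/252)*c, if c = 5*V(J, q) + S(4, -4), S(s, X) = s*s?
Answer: -45562/105 ≈ -433.92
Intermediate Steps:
S(s, X) = s²
q = -1 (q = -(-1)*(-2)/2 = -½*2 = -1)
c = 11 (c = 5*(1*(-1)) + 4² = 5*(-1) + 16 = -5 + 16 = 11)
(-389/10 - 138/252)*c = (-389/10 - 138/252)*11 = (-389*⅒ - 138*1/252)*11 = (-389/10 - 23/42)*11 = -4142/105*11 = -45562/105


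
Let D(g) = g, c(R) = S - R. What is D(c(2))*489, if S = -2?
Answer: -1956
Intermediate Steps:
c(R) = -2 - R
D(c(2))*489 = (-2 - 1*2)*489 = (-2 - 2)*489 = -4*489 = -1956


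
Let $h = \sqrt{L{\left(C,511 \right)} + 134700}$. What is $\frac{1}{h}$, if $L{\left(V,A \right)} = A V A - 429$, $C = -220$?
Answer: $- \frac{i \sqrt{57312349}}{57312349} \approx - 0.00013209 i$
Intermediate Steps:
$L{\left(V,A \right)} = -429 + V A^{2}$ ($L{\left(V,A \right)} = V A^{2} - 429 = -429 + V A^{2}$)
$h = i \sqrt{57312349}$ ($h = \sqrt{\left(-429 - 220 \cdot 511^{2}\right) + 134700} = \sqrt{\left(-429 - 57446620\right) + 134700} = \sqrt{-57447049 + 134700} = \sqrt{-57312349} = i \sqrt{57312349} \approx 7570.5 i$)
$\frac{1}{h} = \frac{1}{i \sqrt{57312349}} = - \frac{i \sqrt{57312349}}{57312349}$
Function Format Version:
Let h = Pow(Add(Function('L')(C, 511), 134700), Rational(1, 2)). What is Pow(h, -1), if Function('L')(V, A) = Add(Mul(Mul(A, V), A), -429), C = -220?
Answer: Mul(Rational(-1, 57312349), I, Pow(57312349, Rational(1, 2))) ≈ Mul(-0.00013209, I)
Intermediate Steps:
Function('L')(V, A) = Add(-429, Mul(V, Pow(A, 2))) (Function('L')(V, A) = Add(Mul(V, Pow(A, 2)), -429) = Add(-429, Mul(V, Pow(A, 2))))
h = Mul(I, Pow(57312349, Rational(1, 2))) (h = Pow(Add(Add(-429, Mul(-220, Pow(511, 2))), 134700), Rational(1, 2)) = Pow(Add(Add(-429, Mul(-220, 261121)), 134700), Rational(1, 2)) = Pow(Add(Add(-429, -57446620), 134700), Rational(1, 2)) = Pow(Add(-57447049, 134700), Rational(1, 2)) = Pow(-57312349, Rational(1, 2)) = Mul(I, Pow(57312349, Rational(1, 2))) ≈ Mul(7570.5, I))
Pow(h, -1) = Pow(Mul(I, Pow(57312349, Rational(1, 2))), -1) = Mul(Rational(-1, 57312349), I, Pow(57312349, Rational(1, 2)))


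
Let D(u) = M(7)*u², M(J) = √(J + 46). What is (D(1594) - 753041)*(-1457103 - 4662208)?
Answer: 4608092074751 - 15548165683996*√53 ≈ -1.0858e+14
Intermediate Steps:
M(J) = √(46 + J)
D(u) = √53*u² (D(u) = √(46 + 7)*u² = √53*u²)
(D(1594) - 753041)*(-1457103 - 4662208) = (√53*1594² - 753041)*(-1457103 - 4662208) = (√53*2540836 - 753041)*(-6119311) = (2540836*√53 - 753041)*(-6119311) = (-753041 + 2540836*√53)*(-6119311) = 4608092074751 - 15548165683996*√53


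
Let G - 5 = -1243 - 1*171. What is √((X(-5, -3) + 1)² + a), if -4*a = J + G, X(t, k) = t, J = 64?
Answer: √1409/2 ≈ 18.768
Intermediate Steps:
G = -1409 (G = 5 + (-1243 - 1*171) = 5 + (-1243 - 171) = 5 - 1414 = -1409)
a = 1345/4 (a = -(64 - 1409)/4 = -¼*(-1345) = 1345/4 ≈ 336.25)
√((X(-5, -3) + 1)² + a) = √((-5 + 1)² + 1345/4) = √((-4)² + 1345/4) = √(16 + 1345/4) = √(1409/4) = √1409/2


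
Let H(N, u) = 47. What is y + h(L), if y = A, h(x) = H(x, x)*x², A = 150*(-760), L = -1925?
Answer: 174050375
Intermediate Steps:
A = -114000
h(x) = 47*x²
y = -114000
y + h(L) = -114000 + 47*(-1925)² = -114000 + 47*3705625 = -114000 + 174164375 = 174050375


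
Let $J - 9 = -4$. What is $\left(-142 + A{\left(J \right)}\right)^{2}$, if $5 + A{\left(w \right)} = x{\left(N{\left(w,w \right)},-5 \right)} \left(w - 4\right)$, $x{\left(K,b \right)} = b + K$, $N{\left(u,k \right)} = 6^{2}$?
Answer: $13456$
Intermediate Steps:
$J = 5$ ($J = 9 - 4 = 5$)
$N{\left(u,k \right)} = 36$
$x{\left(K,b \right)} = K + b$
$A{\left(w \right)} = -129 + 31 w$ ($A{\left(w \right)} = -5 + \left(36 - 5\right) \left(w - 4\right) = -5 + 31 \left(-4 + w\right) = -5 + \left(-124 + 31 w\right) = -129 + 31 w$)
$\left(-142 + A{\left(J \right)}\right)^{2} = \left(-142 + \left(-129 + 31 \cdot 5\right)\right)^{2} = \left(-142 + \left(-129 + 155\right)\right)^{2} = \left(-142 + 26\right)^{2} = \left(-116\right)^{2} = 13456$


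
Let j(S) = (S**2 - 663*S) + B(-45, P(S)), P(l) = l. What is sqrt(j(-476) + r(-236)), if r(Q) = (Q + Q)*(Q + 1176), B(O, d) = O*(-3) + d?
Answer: sqrt(98143) ≈ 313.28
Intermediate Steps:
B(O, d) = d - 3*O (B(O, d) = -3*O + d = d - 3*O)
j(S) = 135 + S**2 - 662*S (j(S) = (S**2 - 663*S) + (S - 3*(-45)) = (S**2 - 663*S) + (S + 135) = (S**2 - 663*S) + (135 + S) = 135 + S**2 - 662*S)
r(Q) = 2*Q*(1176 + Q) (r(Q) = (2*Q)*(1176 + Q) = 2*Q*(1176 + Q))
sqrt(j(-476) + r(-236)) = sqrt((135 + (-476)**2 - 662*(-476)) + 2*(-236)*(1176 - 236)) = sqrt((135 + 226576 + 315112) + 2*(-236)*940) = sqrt(541823 - 443680) = sqrt(98143)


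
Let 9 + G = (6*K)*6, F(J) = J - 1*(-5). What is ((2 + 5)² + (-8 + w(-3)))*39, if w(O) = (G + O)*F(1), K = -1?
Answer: -9633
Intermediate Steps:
F(J) = 5 + J (F(J) = J + 5 = 5 + J)
G = -45 (G = -9 + (6*(-1))*6 = -9 - 6*6 = -9 - 36 = -45)
w(O) = -270 + 6*O (w(O) = (-45 + O)*(5 + 1) = (-45 + O)*6 = -270 + 6*O)
((2 + 5)² + (-8 + w(-3)))*39 = ((2 + 5)² + (-8 + (-270 + 6*(-3))))*39 = (7² + (-8 + (-270 - 18)))*39 = (49 + (-8 - 288))*39 = (49 - 296)*39 = -247*39 = -9633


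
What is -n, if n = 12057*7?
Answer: -84399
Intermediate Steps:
n = 84399
-n = -1*84399 = -84399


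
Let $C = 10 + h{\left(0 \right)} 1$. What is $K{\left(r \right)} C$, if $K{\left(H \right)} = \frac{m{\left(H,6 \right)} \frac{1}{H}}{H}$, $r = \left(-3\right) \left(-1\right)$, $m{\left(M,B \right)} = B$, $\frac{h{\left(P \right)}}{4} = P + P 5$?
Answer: $\frac{20}{3} \approx 6.6667$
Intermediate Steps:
$h{\left(P \right)} = 24 P$ ($h{\left(P \right)} = 4 \left(P + P 5\right) = 4 \left(P + 5 P\right) = 4 \cdot 6 P = 24 P$)
$r = 3$
$K{\left(H \right)} = \frac{6}{H^{2}}$ ($K{\left(H \right)} = \frac{6 \frac{1}{H}}{H} = \frac{6}{H^{2}}$)
$C = 10$ ($C = 10 + 24 \cdot 0 \cdot 1 = 10 + 0 \cdot 1 = 10 + 0 = 10$)
$K{\left(r \right)} C = \frac{6}{9} \cdot 10 = 6 \cdot \frac{1}{9} \cdot 10 = \frac{2}{3} \cdot 10 = \frac{20}{3}$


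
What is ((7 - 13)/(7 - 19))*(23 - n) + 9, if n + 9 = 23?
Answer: 27/2 ≈ 13.500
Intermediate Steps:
n = 14 (n = -9 + 23 = 14)
((7 - 13)/(7 - 19))*(23 - n) + 9 = ((7 - 13)/(7 - 19))*(23 - 1*14) + 9 = (-6/(-12))*(23 - 14) + 9 = -6*(-1/12)*9 + 9 = (½)*9 + 9 = 9/2 + 9 = 27/2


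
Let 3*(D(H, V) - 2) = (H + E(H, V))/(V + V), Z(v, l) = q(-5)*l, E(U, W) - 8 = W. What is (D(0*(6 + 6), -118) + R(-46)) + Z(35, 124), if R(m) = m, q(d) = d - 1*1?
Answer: -278897/354 ≈ -787.84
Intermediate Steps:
q(d) = -1 + d (q(d) = d - 1 = -1 + d)
E(U, W) = 8 + W
Z(v, l) = -6*l (Z(v, l) = (-1 - 5)*l = -6*l)
D(H, V) = 2 + (8 + H + V)/(6*V) (D(H, V) = 2 + ((H + (8 + V))/(V + V))/3 = 2 + ((8 + H + V)/((2*V)))/3 = 2 + ((8 + H + V)*(1/(2*V)))/3 = 2 + ((8 + H + V)/(2*V))/3 = 2 + (8 + H + V)/(6*V))
(D(0*(6 + 6), -118) + R(-46)) + Z(35, 124) = ((1/6)*(8 + 0*(6 + 6) + 13*(-118))/(-118) - 46) - 6*124 = ((1/6)*(-1/118)*(8 + 0*12 - 1534) - 46) - 744 = ((1/6)*(-1/118)*(8 + 0 - 1534) - 46) - 744 = ((1/6)*(-1/118)*(-1526) - 46) - 744 = (763/354 - 46) - 744 = -15521/354 - 744 = -278897/354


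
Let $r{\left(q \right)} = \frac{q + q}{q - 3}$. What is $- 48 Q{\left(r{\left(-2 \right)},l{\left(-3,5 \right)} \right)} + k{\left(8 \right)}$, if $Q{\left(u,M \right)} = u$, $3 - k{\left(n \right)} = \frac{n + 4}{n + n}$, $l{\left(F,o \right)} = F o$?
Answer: $- \frac{723}{20} \approx -36.15$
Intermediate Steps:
$k{\left(n \right)} = 3 - \frac{4 + n}{2 n}$ ($k{\left(n \right)} = 3 - \frac{n + 4}{n + n} = 3 - \frac{4 + n}{2 n}$)
$r{\left(q \right)} = \frac{2 q}{-3 + q}$
$- 48 Q{\left(r{\left(-2 \right)},l{\left(-3,5 \right)} \right)} + k{\left(8 \right)} = - 48 \cdot 2 \left(-2\right) \frac{1}{-3 - 2} + \left(\frac{5}{2} - \frac{2}{8}\right) = - 48 \cdot 2 \left(-2\right) \frac{1}{-5} + \left(\frac{5}{2} - \frac{1}{4}\right) = - 48 \cdot 2 \left(-2\right) \left(- \frac{1}{5}\right) + \left(\frac{5}{2} - \frac{1}{4}\right) = \left(-48\right) \frac{4}{5} + \frac{9}{4} = - \frac{192}{5} + \frac{9}{4} = - \frac{723}{20}$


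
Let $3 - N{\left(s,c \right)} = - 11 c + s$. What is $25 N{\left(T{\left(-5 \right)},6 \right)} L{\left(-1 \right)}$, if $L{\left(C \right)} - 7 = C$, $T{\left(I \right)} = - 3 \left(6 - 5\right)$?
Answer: $10800$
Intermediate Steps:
$T{\left(I \right)} = -3$ ($T{\left(I \right)} = \left(-3\right) 1 = -3$)
$L{\left(C \right)} = 7 + C$
$N{\left(s,c \right)} = 3 - s + 11 c$ ($N{\left(s,c \right)} = 3 - \left(- 11 c + s\right) = 3 - \left(s - 11 c\right) = 3 + \left(- s + 11 c\right) = 3 - s + 11 c$)
$25 N{\left(T{\left(-5 \right)},6 \right)} L{\left(-1 \right)} = 25 \left(3 - -3 + 11 \cdot 6\right) \left(7 - 1\right) = 25 \left(3 + 3 + 66\right) 6 = 25 \cdot 72 \cdot 6 = 25 \cdot 432 = 10800$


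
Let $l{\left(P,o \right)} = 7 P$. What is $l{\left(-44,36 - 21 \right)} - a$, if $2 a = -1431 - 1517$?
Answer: $1166$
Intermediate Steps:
$a = -1474$ ($a = \frac{-1431 - 1517}{2} = \frac{1}{2} \left(-2948\right) = -1474$)
$l{\left(-44,36 - 21 \right)} - a = 7 \left(-44\right) - -1474 = -308 + 1474 = 1166$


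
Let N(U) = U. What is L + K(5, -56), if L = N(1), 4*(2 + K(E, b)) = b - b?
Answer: -1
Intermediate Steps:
K(E, b) = -2 (K(E, b) = -2 + (b - b)/4 = -2 + (¼)*0 = -2 + 0 = -2)
L = 1
L + K(5, -56) = 1 - 2 = -1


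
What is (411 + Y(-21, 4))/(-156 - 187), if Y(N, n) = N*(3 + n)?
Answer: -264/343 ≈ -0.76968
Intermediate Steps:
(411 + Y(-21, 4))/(-156 - 187) = (411 - 21*(3 + 4))/(-156 - 187) = (411 - 21*7)/(-343) = (411 - 147)*(-1/343) = 264*(-1/343) = -264/343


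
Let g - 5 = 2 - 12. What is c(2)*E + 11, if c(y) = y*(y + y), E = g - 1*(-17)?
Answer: 107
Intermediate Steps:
g = -5 (g = 5 + (2 - 12) = 5 - 10 = -5)
E = 12 (E = -5 - 1*(-17) = -5 + 17 = 12)
c(y) = 2*y² (c(y) = y*(2*y) = 2*y²)
c(2)*E + 11 = (2*2²)*12 + 11 = (2*4)*12 + 11 = 8*12 + 11 = 96 + 11 = 107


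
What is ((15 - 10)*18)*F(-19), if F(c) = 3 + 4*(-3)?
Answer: -810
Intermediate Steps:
F(c) = -9 (F(c) = 3 - 12 = -9)
((15 - 10)*18)*F(-19) = ((15 - 10)*18)*(-9) = (5*18)*(-9) = 90*(-9) = -810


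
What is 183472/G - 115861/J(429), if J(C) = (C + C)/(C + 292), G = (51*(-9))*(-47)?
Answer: -600653328179/6169878 ≈ -97353.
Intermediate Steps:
G = 21573 (G = -459*(-47) = 21573)
J(C) = 2*C/(292 + C) (J(C) = (2*C)/(292 + C) = 2*C/(292 + C))
183472/G - 115861/J(429) = 183472/21573 - 115861/(2*429/(292 + 429)) = 183472*(1/21573) - 115861/(2*429/721) = 183472/21573 - 115861/(2*429*(1/721)) = 183472/21573 - 115861/858/721 = 183472/21573 - 115861*721/858 = 183472/21573 - 83535781/858 = -600653328179/6169878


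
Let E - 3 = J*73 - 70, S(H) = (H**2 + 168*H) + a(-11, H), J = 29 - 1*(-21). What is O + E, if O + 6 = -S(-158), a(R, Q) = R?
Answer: 5168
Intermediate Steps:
J = 50 (J = 29 + 21 = 50)
S(H) = -11 + H**2 + 168*H (S(H) = (H**2 + 168*H) - 11 = -11 + H**2 + 168*H)
E = 3583 (E = 3 + (50*73 - 70) = 3 + (3650 - 70) = 3 + 3580 = 3583)
O = 1585 (O = -6 - (-11 + (-158)**2 + 168*(-158)) = -6 - (-11 + 24964 - 26544) = -6 - 1*(-1591) = -6 + 1591 = 1585)
O + E = 1585 + 3583 = 5168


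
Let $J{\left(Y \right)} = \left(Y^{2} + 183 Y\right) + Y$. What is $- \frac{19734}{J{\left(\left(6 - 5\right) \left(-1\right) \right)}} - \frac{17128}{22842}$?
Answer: $\frac{74604934}{696681} \approx 107.09$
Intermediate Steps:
$J{\left(Y \right)} = Y^{2} + 184 Y$
$- \frac{19734}{J{\left(\left(6 - 5\right) \left(-1\right) \right)}} - \frac{17128}{22842} = - \frac{19734}{\left(6 - 5\right) \left(-1\right) \left(184 + \left(6 - 5\right) \left(-1\right)\right)} - \frac{17128}{22842} = - \frac{19734}{1 \left(-1\right) \left(184 + 1 \left(-1\right)\right)} - \frac{8564}{11421} = - \frac{19734}{\left(-1\right) \left(184 - 1\right)} - \frac{8564}{11421} = - \frac{19734}{\left(-1\right) 183} - \frac{8564}{11421} = - \frac{19734}{-183} - \frac{8564}{11421} = \left(-19734\right) \left(- \frac{1}{183}\right) - \frac{8564}{11421} = \frac{6578}{61} - \frac{8564}{11421} = \frac{74604934}{696681}$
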